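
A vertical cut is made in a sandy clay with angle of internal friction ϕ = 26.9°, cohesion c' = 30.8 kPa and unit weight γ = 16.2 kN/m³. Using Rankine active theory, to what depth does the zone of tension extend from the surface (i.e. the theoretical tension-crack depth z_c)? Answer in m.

6.19 m

K_a = tan²(45° − 26.9°/2) = 0.3770; √K_a = 0.6140.
The active pressure is zero where K_a γ z = 2c√K_a, so z_c = 2c/(γ√K_a) = 2×30.8/(16.2×0.6140) = 6.193 m.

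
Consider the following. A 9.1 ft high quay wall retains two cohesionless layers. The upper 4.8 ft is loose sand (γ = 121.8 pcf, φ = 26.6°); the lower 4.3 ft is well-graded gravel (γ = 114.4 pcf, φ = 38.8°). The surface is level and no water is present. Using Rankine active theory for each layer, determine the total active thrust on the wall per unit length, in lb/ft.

1360 lb/ft

K_a1 = tan²(45°−26.6°/2) = 0.3814; K_a2 = tan²(45°−38.8°/2) = 0.2296.
Layer 1: σ at base = K_a1 γ₁ h₁ = 223.0 psf; P₁ = ½×223.0×4.8 = 535.2.
Layer 2: σ_v at top = γ₁h₁ = 584.6; σ_h top = K_a2×584.6 = 134.2; σ_h base = K_a2×(584.6+114.4×4.3) = 247.1.
P₂ = ½(134.2+247.1)×4.3 = 819.9. Total P_a = 535.2+819.9 = 1355 lb/ft.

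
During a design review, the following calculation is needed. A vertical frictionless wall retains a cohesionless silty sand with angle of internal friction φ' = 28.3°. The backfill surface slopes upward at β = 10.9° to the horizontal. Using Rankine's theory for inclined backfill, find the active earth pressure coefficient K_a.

K_a = cos β · (cos β − √(cos²β − cos²φ)) / (cos β + √(cos²β − cos²φ)).
cos β = 0.9820, cos φ = 0.8805, √(cos²β − cos²φ) = 0.4347.
K_a = 0.9820 × (0.9820 − 0.4347)/(0.9820 + 0.4347) = 0.3793.

0.379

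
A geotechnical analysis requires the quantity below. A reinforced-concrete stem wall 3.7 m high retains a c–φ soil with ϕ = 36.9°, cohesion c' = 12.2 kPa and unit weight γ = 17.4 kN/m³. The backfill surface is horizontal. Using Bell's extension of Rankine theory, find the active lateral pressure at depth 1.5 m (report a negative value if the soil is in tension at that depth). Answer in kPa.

K_a = (1 − sin φ)/(1 + sin φ) = 0.2497.
σ_a = K_a γ z − 2c√K_a = 0.2497×17.4×1.5 − 2×12.2×0.4997 = -5.676 kPa.

-5.68 kPa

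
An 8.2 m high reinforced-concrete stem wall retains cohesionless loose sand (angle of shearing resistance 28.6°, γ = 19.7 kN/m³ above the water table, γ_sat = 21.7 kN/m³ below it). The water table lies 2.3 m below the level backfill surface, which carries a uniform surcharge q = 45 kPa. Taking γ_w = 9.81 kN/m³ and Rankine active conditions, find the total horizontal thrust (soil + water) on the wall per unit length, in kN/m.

486 kN/m

K_a = tan²(45° − φ/2) = 0.3525.
γ' = 21.7 − 9.81 = 11.89 kN/m³. h₂ = H − d_w = 5.9 m.
σ'_h: at surface K_a·q = 15.86; at WT K_a(q+γd_w) = 31.84; at base K_a(q+γd_w+γ'h₂) = 56.57 kPa.
P₁ = ½(15.86+31.84)×2.3 = 54.86; P₂ = ½(31.84+56.57)×5.9 = 260.8; P_w = ½γ_w h₂² = 170.7.
Total = 54.86+260.8+170.7 = 486.4 kN/m.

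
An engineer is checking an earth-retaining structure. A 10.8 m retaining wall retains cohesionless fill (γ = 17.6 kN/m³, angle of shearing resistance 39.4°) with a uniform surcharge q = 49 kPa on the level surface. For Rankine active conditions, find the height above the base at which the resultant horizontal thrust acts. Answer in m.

K_a = 0.2234.
Triangular part P₁ = ½K_aγH² = 229.3 at H/3 = 3.600 m; rectangular part P₂ = K_a q H = 118.2 at H/2 = 5.400 m.
ȳ = (P₁·3.600 + P₂·5.400)/(P₁+P₂) = 4.212 m.

4.21 m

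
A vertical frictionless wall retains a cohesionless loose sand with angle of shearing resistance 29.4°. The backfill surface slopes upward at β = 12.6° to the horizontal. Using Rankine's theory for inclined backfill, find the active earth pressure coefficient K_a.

K_a = cos β · (cos β − √(cos²β − cos²φ)) / (cos β + √(cos²β − cos²φ)).
cos β = 0.9759, cos φ = 0.8712, √(cos²β − cos²φ) = 0.4398.
K_a = 0.9759 × (0.9759 − 0.4398)/(0.9759 + 0.4398) = 0.3696.

0.370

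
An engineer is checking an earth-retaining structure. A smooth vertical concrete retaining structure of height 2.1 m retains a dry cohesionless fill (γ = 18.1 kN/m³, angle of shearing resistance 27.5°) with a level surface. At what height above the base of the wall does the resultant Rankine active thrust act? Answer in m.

0.700 m

K_a = 0.3682.
The pressure distribution is triangular, so the resultant acts at H/3 above the base = 2.1/3 = 0.7000 m.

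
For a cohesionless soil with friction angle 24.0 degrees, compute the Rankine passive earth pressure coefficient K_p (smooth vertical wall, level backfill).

2.37

K_p = (1 + sin φ)/(1 − sin φ) = tan²(45° + 24.0°/2) = 2.371.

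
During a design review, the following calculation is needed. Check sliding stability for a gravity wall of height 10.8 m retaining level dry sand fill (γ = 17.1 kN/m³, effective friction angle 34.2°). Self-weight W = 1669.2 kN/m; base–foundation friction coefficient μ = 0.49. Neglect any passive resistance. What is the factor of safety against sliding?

K_a = tan²(45° − 34.2°/2) = 0.2803.
P_a = ½K_aγH² = 0.5×0.2803×17.1×10.8² = 279.6 kN/m, acting at H/3 = 3.600 m above the base.
FS_sliding = μW / P_a = 0.49×1669.2 / 279.6 = 2.926.

2.93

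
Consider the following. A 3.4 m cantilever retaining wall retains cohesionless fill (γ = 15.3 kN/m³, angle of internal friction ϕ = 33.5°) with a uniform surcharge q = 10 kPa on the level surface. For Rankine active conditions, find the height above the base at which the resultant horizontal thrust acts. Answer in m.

1.29 m

K_a = 0.2887.
Triangular part P₁ = ½K_aγH² = 25.53 at H/3 = 1.133 m; rectangular part P₂ = K_a q H = 9.816 at H/2 = 1.700 m.
ȳ = (P₁·1.133 + P₂·1.700)/(P₁+P₂) = 1.291 m.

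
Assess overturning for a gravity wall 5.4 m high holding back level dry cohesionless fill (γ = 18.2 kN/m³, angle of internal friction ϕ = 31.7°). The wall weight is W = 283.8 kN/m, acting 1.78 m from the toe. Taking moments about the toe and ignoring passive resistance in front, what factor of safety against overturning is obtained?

K_a = tan²(45° − 31.7°/2) = 0.3111.
P_a = ½K_aγH² = 0.5×0.3111×18.2×5.4² = 82.54 kN/m, acting at H/3 = 1.800 m above the base.
Overturning moment M_o = P_a × H/3 = 82.54 × 1.800 = 148.6.
Resisting moment M_r = W × 1.78 = 283.8 × 1.78 = 505.2.
FS_overturning = M_r/M_o = 505.2/148.6 = 3.400.

3.40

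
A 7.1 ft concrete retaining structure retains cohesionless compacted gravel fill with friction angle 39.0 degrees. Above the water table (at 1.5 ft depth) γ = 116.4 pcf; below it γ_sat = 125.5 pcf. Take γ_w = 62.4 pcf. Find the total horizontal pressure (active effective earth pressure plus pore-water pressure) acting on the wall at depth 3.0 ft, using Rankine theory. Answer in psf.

155 psf

K_a = (1 − sin φ)/(1 + sin φ) = 0.2275.
γ' = 125.5 − 62.4 = 63.10 pcf.
Effective vertical stress at 3.0 ft: σ'_v = 116.4×1.5 + 63.10×1.50 = 269.2 psf.
σ'_h = K_a σ'_v = 0.2275 × 269.2 = 61.26 psf; u = γ_w × 1.50 = 93.60 psf.
Total σ_h = 61.26 + 93.60 = 154.9 psf.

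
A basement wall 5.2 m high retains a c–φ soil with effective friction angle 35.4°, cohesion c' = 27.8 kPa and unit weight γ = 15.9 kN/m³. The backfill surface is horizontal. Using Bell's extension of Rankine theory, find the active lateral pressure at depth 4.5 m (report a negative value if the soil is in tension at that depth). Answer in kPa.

K_a = (1 − sin φ)/(1 + sin φ) = 0.2664.
σ_a = K_a γ z − 2c√K_a = 0.2664×15.9×4.5 − 2×27.8×0.5161 = -9.636 kPa.

-9.64 kPa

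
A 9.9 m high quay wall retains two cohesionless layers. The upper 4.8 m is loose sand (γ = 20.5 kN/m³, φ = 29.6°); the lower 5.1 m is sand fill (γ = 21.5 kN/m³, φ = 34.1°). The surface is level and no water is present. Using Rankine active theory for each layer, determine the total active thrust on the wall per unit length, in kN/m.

300 kN/m

K_a1 = tan²(45°−29.6°/2) = 0.3387; K_a2 = tan²(45°−34.1°/2) = 0.2815.
Layer 1: σ at base = K_a1 γ₁ h₁ = 33.33 kPa; P₁ = ½×33.33×4.8 = 80.00.
Layer 2: σ_v at top = γ₁h₁ = 98.40; σ_h top = K_a2×98.40 = 27.70; σ_h base = K_a2×(98.40+21.5×5.1) = 58.57.
P₂ = ½(27.70+58.57)×5.1 = 220.0. Total P_a = 80.00+220.0 = 300.0 kN/m.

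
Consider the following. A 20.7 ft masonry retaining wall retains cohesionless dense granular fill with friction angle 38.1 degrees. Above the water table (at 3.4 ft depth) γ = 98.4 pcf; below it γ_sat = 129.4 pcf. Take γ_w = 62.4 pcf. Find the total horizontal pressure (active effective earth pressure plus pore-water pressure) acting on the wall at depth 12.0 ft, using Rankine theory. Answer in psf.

K_a = (1 − sin φ)/(1 + sin φ) = 0.2368.
γ' = 129.4 − 62.4 = 67.00 pcf.
Effective vertical stress at 12.0 ft: σ'_v = 98.4×3.4 + 67.00×8.60 = 910.8 psf.
σ'_h = K_a σ'_v = 0.2368 × 910.8 = 215.7 psf; u = γ_w × 8.60 = 536.6 psf.
Total σ_h = 215.7 + 536.6 = 752.3 psf.

752 psf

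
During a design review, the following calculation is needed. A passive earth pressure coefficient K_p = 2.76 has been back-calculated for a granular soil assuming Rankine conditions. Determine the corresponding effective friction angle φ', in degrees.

27.9°

K_p = (1+sin φ)/(1−sin φ) ⇒ sin φ = (K_p − 1)/(K_p + 1) = 0.4681.
φ = arcsin(0.4681) = 27.91°.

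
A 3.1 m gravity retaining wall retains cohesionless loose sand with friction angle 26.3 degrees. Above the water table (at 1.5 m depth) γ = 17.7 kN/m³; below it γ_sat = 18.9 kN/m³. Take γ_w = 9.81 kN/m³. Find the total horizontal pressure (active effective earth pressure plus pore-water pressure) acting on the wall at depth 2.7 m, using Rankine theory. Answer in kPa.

26.2 kPa

K_a = (1 − sin φ)/(1 + sin φ) = 0.3859.
γ' = 18.9 − 9.81 = 9.090 kN/m³.
Effective vertical stress at 2.7 m: σ'_v = 17.7×1.5 + 9.090×1.20 = 37.46 kPa.
σ'_h = K_a σ'_v = 0.3859 × 37.46 = 14.46 kPa; u = γ_w × 1.20 = 11.77 kPa.
Total σ_h = 14.46 + 11.77 = 26.23 kPa.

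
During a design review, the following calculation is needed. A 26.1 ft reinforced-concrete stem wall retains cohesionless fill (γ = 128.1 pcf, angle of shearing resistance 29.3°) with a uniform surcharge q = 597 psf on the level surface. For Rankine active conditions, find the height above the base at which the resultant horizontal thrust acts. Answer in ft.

K_a = 0.3428.
Triangular part P₁ = ½K_aγH² = 14960 at H/3 = 8.700 ft; rectangular part P₂ = K_a q H = 5342 at H/2 = 13.05 ft.
ȳ = (P₁·8.700 + P₂·13.05)/(P₁+P₂) = 9.845 ft.

9.84 ft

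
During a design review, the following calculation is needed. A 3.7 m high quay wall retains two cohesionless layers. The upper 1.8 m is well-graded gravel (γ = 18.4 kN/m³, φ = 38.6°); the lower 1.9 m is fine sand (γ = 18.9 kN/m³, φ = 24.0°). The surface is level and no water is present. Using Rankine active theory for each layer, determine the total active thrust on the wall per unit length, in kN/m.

K_a1 = tan²(45°−38.6°/2) = 0.2316; K_a2 = tan²(45°−24.0°/2) = 0.4217.
Layer 1: σ at base = K_a1 γ₁ h₁ = 7.671 kPa; P₁ = ½×7.671×1.8 = 6.904.
Layer 2: σ_v at top = γ₁h₁ = 33.12; σ_h top = K_a2×33.12 = 13.97; σ_h base = K_a2×(33.12+18.9×1.9) = 29.11.
P₂ = ½(13.97+29.11)×1.9 = 40.93. Total P_a = 6.904+40.93 = 47.83 kN/m.

47.8 kN/m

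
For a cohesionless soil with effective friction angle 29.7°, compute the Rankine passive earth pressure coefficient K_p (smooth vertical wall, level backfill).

K_p = (1 + sin φ)/(1 − sin φ) = tan²(45° + 29.7°/2) = 2.964.

2.96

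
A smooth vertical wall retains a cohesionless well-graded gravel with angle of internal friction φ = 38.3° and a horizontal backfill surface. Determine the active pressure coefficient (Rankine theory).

K_a = tan²(45° − φ/2) = tan²(25.85°) = 0.2347.

0.235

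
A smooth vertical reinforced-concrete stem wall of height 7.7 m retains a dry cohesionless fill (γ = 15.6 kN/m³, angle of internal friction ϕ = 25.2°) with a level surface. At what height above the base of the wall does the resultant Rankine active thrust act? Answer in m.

K_a = 0.4027.
The pressure distribution is triangular, so the resultant acts at H/3 above the base = 7.7/3 = 2.567 m.

2.57 m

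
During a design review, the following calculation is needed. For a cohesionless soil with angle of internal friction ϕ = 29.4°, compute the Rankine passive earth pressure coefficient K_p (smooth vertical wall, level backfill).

K_p = (1 + sin φ)/(1 − sin φ) = tan²(45° + 29.4°/2) = 2.929.

2.93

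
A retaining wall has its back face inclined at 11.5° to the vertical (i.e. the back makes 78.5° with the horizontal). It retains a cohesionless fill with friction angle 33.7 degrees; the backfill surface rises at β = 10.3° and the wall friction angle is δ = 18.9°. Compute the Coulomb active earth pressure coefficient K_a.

K_a = sin²(α+φ) / [sin²α · sin(α−δ) · (1 + √{sin(φ+δ)sin(φ−β) / (sin(α−δ)sin(α+β))})²].
With α = 78.5°, φ = 33.7°, δ = 18.9°, β = 10.3°: K_a = 0.4019.

0.402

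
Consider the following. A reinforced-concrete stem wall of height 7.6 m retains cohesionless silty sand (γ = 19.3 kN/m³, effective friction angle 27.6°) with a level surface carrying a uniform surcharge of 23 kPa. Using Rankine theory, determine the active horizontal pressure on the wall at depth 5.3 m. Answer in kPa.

K_a = (1 − sin φ)/(1 + sin φ) = 0.3668.
σ_v = γz + q = 19.3 × 5.3 + 23 = 125.3 kPa.
σ_h = K_a σ_v = 0.3668 × 125.3 = 45.95 kPa.

46.0 kPa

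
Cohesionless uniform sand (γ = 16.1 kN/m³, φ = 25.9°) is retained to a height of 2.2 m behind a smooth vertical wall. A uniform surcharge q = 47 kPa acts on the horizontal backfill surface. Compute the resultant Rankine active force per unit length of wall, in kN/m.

K_a = tan²(45° − φ/2) = 0.3920.
Soil triangle: ½ K_a γ H² = 0.5×0.3920×16.1×2.2² = 15.27 kN/m.
Surcharge rectangle: K_a q H = 0.3920×47×2.2 = 40.53 kN/m.
Total = 15.27 + 40.53 = 55.80 kN/m.

55.8 kN/m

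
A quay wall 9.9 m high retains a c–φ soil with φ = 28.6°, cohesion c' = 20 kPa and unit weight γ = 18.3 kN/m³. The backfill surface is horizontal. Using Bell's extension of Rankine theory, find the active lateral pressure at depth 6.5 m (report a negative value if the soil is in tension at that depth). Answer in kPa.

K_a = (1 − sin φ)/(1 + sin φ) = 0.3525.
σ_a = K_a γ z − 2c√K_a = 0.3525×18.3×6.5 − 2×20×0.5938 = 18.19 kPa.

18.2 kPa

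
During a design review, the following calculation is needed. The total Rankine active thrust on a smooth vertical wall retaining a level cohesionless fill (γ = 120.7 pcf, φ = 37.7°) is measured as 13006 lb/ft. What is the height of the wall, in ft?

29.9 ft

K_a = 0.2411. P_a = ½ K_a γ H² ⇒ H = √(2P_a/(K_a γ)).
H = √(2×13006/(0.2411×120.7)) = 29.90 ft.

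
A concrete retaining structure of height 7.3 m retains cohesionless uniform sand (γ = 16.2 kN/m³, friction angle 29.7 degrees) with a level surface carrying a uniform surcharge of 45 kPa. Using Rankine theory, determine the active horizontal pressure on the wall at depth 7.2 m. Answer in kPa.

54.5 kPa

K_a = (1 − sin φ)/(1 + sin φ) = 0.3374.
σ_v = γz + q = 16.2 × 7.2 + 45 = 161.6 kPa.
σ_h = K_a σ_v = 0.3374 × 161.6 = 54.53 kPa.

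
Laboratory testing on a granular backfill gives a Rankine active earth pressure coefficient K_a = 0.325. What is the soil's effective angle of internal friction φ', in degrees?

30.6°

K_a = tan²(45° − φ/2) ⇒ 45° − φ/2 = arctan(√0.325) = 29.69°.
φ = 2(45° − 29.69°) = 30.63°.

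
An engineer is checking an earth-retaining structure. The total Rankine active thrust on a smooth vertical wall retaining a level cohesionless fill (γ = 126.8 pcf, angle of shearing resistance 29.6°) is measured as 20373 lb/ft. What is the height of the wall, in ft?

30.8 ft

K_a = 0.3387. P_a = ½ K_a γ H² ⇒ H = √(2P_a/(K_a γ)).
H = √(2×20373/(0.3387×126.8)) = 30.80 ft.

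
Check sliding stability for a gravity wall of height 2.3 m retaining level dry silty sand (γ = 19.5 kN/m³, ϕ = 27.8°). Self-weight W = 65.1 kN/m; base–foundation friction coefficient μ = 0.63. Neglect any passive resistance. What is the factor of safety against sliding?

2.19

K_a = tan²(45° − 27.8°/2) = 0.3639.
P_a = ½K_aγH² = 0.5×0.3639×19.5×2.3² = 18.77 kN/m, acting at H/3 = 0.7667 m above the base.
FS_sliding = μW / P_a = 0.63×65.1 / 18.77 = 2.185.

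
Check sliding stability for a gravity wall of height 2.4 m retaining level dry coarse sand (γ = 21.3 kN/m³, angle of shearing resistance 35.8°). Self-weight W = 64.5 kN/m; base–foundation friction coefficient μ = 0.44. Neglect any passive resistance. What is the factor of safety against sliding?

1.77

K_a = tan²(45° − 35.8°/2) = 0.2619.
P_a = ½K_aγH² = 0.5×0.2619×21.3×2.4² = 16.06 kN/m, acting at H/3 = 0.8000 m above the base.
FS_sliding = μW / P_a = 0.44×64.5 / 16.06 = 1.767.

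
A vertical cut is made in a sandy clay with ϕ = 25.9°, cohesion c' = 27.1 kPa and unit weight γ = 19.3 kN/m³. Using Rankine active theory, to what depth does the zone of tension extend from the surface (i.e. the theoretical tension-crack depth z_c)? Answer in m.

K_a = tan²(45° − 25.9°/2) = 0.3920; √K_a = 0.6261.
The active pressure is zero where K_a γ z = 2c√K_a, so z_c = 2c/(γ√K_a) = 2×27.1/(19.3×0.6261) = 4.485 m.

4.49 m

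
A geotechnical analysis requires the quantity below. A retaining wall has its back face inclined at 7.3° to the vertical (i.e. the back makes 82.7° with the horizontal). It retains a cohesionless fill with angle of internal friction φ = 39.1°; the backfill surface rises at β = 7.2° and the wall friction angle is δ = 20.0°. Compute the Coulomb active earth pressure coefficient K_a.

0.281

K_a = sin²(α+φ) / [sin²α · sin(α−δ) · (1 + √{sin(φ+δ)sin(φ−β) / (sin(α−δ)sin(α+β))})²].
With α = 82.7°, φ = 39.1°, δ = 20.0°, β = 7.2°: K_a = 0.2811.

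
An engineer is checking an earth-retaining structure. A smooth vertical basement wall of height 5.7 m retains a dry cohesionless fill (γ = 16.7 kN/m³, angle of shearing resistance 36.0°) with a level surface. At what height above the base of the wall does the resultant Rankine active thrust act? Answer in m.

1.90 m

K_a = 0.2596.
The pressure distribution is triangular, so the resultant acts at H/3 above the base = 5.7/3 = 1.900 m.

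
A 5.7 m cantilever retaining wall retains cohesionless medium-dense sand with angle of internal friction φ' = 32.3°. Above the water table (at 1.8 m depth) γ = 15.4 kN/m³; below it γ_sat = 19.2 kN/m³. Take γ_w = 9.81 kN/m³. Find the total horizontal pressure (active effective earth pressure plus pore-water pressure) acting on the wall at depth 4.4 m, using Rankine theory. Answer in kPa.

41.3 kPa

K_a = (1 − sin φ)/(1 + sin φ) = 0.3035.
γ' = 19.2 − 9.81 = 9.390 kN/m³.
Effective vertical stress at 4.4 m: σ'_v = 15.4×1.8 + 9.390×2.60 = 52.13 kPa.
σ'_h = K_a σ'_v = 0.3035 × 52.13 = 15.82 kPa; u = γ_w × 2.60 = 25.51 kPa.
Total σ_h = 15.82 + 25.51 = 41.33 kPa.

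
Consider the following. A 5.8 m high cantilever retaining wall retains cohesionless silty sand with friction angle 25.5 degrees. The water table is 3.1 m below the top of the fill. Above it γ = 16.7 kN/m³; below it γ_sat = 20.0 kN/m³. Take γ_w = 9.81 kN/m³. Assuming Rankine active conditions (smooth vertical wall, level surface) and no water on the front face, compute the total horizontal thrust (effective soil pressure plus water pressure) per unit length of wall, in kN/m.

138 kN/m

K_a = tan²(45° − φ/2) = 0.3981.
γ' = 20.0 − 9.81 = 10.19 kN/m³. Depth below WT = 2.7 m.
σ'_h at WT = K_a γ d_w = 20.61 kPa; at base = 20.61 + K_a γ' × 2.7 = 31.56 kPa.
P₁ (0–3.1 m) = ½×20.61×3.1 = 31.95. P₂ (3.1–5.8 m) = ½(20.61+31.56)×2.7 = 70.43.
P_w = ½ γ_w h₂² = 0.5×9.81×2.7² = 35.76. Total = 31.95+70.43+35.76 = 138.1 kN/m.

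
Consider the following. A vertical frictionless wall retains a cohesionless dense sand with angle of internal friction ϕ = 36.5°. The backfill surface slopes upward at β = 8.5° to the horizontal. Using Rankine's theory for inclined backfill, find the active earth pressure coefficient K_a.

0.261

K_a = cos β · (cos β − √(cos²β − cos²φ)) / (cos β + √(cos²β − cos²φ)).
cos β = 0.9890, cos φ = 0.8039, √(cos²β − cos²φ) = 0.5762.
K_a = 0.9890 × (0.9890 − 0.5762)/(0.9890 + 0.5762) = 0.2609.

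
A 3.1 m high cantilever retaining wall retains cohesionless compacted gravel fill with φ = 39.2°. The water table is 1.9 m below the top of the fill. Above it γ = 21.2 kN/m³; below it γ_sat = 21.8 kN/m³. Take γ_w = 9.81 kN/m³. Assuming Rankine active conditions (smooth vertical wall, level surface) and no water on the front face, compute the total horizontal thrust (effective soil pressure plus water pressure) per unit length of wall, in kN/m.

28.5 kN/m

K_a = tan²(45° − φ/2) = 0.2255.
γ' = 21.8 − 9.81 = 11.99 kN/m³. Depth below WT = 1.2 m.
σ'_h at WT = K_a γ d_w = 9.082 kPa; at base = 9.082 + K_a γ' × 1.2 = 12.33 kPa.
P₁ (0–1.9 m) = ½×9.082×1.9 = 8.628. P₂ (1.9–3.1 m) = ½(9.082+12.33)×1.2 = 12.84.
P_w = ½ γ_w h₂² = 0.5×9.81×1.2² = 7.063. Total = 8.628+12.84+7.063 = 28.54 kN/m.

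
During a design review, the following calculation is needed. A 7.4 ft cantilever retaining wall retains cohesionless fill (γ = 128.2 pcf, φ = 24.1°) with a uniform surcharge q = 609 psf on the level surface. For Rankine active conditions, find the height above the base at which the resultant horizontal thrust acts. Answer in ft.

3.16 ft

K_a = 0.4201.
Triangular part P₁ = ½K_aγH² = 1475 at H/3 = 2.467 ft; rectangular part P₂ = K_a q H = 1893 at H/2 = 3.700 ft.
ȳ = (P₁·2.467 + P₂·3.700)/(P₁+P₂) = 3.160 ft.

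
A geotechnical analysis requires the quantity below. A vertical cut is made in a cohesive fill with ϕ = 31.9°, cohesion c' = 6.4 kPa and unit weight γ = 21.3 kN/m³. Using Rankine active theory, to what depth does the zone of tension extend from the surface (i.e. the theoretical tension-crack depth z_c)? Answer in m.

1.08 m

K_a = tan²(45° − 31.9°/2) = 0.3085; √K_a = 0.5555.
The active pressure is zero where K_a γ z = 2c√K_a, so z_c = 2c/(γ√K_a) = 2×6.4/(21.3×0.5555) = 1.082 m.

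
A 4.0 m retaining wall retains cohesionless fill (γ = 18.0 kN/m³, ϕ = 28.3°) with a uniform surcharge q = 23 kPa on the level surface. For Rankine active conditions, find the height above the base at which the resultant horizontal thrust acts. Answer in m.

K_a = 0.3568.
Triangular part P₁ = ½K_aγH² = 51.38 at H/3 = 1.333 m; rectangular part P₂ = K_a q H = 32.82 at H/2 = 2.000 m.
ȳ = (P₁·1.333 + P₂·2.000)/(P₁+P₂) = 1.593 m.

1.59 m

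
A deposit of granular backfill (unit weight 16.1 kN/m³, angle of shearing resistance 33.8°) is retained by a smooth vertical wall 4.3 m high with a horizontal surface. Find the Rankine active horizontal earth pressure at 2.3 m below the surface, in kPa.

10.6 kPa

K_a = (1 − sin φ)/(1 + sin φ) = 0.2851.
σ_h = K_a γ z = 0.2851 × 16.1 × 2.3 = 10.56 kPa.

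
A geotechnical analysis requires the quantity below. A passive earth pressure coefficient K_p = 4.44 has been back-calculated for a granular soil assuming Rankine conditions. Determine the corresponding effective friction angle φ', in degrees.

39.2°

K_p = (1+sin φ)/(1−sin φ) ⇒ sin φ = (K_p − 1)/(K_p + 1) = 0.6324.
φ = arcsin(0.6324) = 39.22°.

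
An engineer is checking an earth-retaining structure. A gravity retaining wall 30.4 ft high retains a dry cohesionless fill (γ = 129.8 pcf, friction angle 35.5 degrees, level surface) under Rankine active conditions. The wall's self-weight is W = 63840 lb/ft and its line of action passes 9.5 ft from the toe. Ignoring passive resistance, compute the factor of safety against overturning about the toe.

K_a = tan²(45° − 35.5°/2) = 0.2653.
P_a = ½K_aγH² = 0.5×0.2653×129.8×30.4² = 15910 lb/ft, acting at H/3 = 10.13 ft above the base.
Overturning moment M_o = P_a × H/3 = 15910 × 10.13 = 161200.
Resisting moment M_r = W × 9.5 = 63840 × 9.5 = 606500.
FS_overturning = M_r/M_o = 606500/161200 = 3.762.

3.76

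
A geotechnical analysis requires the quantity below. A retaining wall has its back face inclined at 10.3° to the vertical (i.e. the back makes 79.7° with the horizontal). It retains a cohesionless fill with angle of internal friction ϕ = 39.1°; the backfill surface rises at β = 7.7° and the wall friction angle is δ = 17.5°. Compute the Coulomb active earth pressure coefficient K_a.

K_a = sin²(α+φ) / [sin²α · sin(α−δ) · (1 + √{sin(φ+δ)sin(φ−β) / (sin(α−δ)sin(α+β))})²].
With α = 79.7°, φ = 39.1°, δ = 17.5°, β = 7.7°: K_a = 0.3097.

0.310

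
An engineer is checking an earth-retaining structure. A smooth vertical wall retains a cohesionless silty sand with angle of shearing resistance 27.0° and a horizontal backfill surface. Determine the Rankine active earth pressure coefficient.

K_a = tan²(45° − φ/2) = tan²(31.50°) = 0.3755.

0.376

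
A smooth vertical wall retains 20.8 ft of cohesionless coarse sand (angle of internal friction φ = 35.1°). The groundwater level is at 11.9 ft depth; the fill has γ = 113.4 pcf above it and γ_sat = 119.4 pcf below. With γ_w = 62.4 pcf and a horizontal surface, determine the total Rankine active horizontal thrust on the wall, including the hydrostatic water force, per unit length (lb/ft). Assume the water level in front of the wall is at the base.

8490 lb/ft

K_a = tan²(45° − φ/2) = 0.2698.
γ' = 119.4 − 62.4 = 57.00 pcf. Depth below WT = 8.9 ft.
σ'_h at WT = K_a γ d_w = 364.1 psf; at base = 364.1 + K_a γ' × 8.9 = 501.0 psf.
P₁ (0–11.9 ft) = ½×364.1×11.9 = 2167. P₂ (11.9–20.8 ft) = ½(364.1+501.0)×8.9 = 3850.
P_w = ½ γ_w h₂² = 0.5×62.4×8.9² = 2471. Total = 2167+3850+2471 = 8488 lb/ft.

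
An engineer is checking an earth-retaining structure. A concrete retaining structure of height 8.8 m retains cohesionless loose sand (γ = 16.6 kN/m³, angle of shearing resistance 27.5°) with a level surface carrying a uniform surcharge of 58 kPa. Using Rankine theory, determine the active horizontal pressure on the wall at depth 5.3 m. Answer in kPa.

53.8 kPa

K_a = (1 − sin φ)/(1 + sin φ) = 0.3682.
σ_v = γz + q = 16.6 × 5.3 + 58 = 146.0 kPa.
σ_h = K_a σ_v = 0.3682 × 146.0 = 53.75 kPa.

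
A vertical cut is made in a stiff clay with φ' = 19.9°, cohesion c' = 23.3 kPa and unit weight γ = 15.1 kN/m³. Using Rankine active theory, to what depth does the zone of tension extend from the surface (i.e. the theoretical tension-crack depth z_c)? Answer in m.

K_a = tan²(45° − 19.9°/2) = 0.4921; √K_a = 0.7015.
The active pressure is zero where K_a γ z = 2c√K_a, so z_c = 2c/(γ√K_a) = 2×23.3/(15.1×0.7015) = 4.399 m.

4.40 m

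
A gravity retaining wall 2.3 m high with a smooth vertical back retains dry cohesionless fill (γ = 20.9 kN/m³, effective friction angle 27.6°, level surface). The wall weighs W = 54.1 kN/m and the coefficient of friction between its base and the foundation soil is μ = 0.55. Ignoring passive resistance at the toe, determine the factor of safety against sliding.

K_a = tan²(45° − 27.6°/2) = 0.3668.
P_a = ½K_aγH² = 0.5×0.3668×20.9×2.3² = 20.28 kN/m, acting at H/3 = 0.7667 m above the base.
FS_sliding = μW / P_a = 0.55×54.1 / 20.28 = 1.468.

1.47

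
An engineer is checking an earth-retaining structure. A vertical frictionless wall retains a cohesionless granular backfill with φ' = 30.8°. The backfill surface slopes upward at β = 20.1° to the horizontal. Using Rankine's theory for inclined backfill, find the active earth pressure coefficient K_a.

0.398

K_a = cos β · (cos β − √(cos²β − cos²φ)) / (cos β + √(cos²β − cos²φ)).
cos β = 0.9391, cos φ = 0.8590, √(cos²β − cos²φ) = 0.3796.
K_a = 0.9391 × (0.9391 − 0.3796)/(0.9391 + 0.3796) = 0.3985.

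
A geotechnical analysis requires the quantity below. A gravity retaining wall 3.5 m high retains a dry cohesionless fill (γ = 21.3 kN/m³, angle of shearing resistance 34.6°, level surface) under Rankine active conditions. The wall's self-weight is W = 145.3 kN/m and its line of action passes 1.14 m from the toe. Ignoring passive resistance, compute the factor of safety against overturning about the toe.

K_a = tan²(45° − 34.6°/2) = 0.2756.
P_a = ½K_aγH² = 0.5×0.2756×21.3×3.5² = 35.96 kN/m, acting at H/3 = 1.167 m above the base.
Overturning moment M_o = P_a × H/3 = 35.96 × 1.167 = 41.95.
Resisting moment M_r = W × 1.14 = 145.3 × 1.14 = 165.6.
FS_overturning = M_r/M_o = 165.6/41.95 = 3.948.

3.95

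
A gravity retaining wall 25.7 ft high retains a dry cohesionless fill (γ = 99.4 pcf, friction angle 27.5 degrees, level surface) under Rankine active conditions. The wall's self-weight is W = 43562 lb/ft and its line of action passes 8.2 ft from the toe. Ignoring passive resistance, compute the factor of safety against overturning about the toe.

3.45

K_a = tan²(45° − 27.5°/2) = 0.3682.
P_a = ½K_aγH² = 0.5×0.3682×99.4×25.7² = 12090 lb/ft, acting at H/3 = 8.567 ft above the base.
Overturning moment M_o = P_a × H/3 = 12090 × 8.567 = 103500.
Resisting moment M_r = W × 8.2 = 43562 × 8.2 = 357200.
FS_overturning = M_r/M_o = 357200/103500 = 3.450.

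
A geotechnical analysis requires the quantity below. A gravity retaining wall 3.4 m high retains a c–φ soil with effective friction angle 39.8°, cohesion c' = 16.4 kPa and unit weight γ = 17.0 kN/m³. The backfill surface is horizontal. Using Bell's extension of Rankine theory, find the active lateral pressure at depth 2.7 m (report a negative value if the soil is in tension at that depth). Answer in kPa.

K_a = (1 − sin φ)/(1 + sin φ) = 0.2194.
σ_a = K_a γ z − 2c√K_a = 0.2194×17.0×2.7 − 2×16.4×0.4684 = -5.293 kPa.

-5.29 kPa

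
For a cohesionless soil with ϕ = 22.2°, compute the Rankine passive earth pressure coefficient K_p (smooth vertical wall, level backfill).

K_p = (1 + sin φ)/(1 − sin φ) = tan²(45° + 22.2°/2) = 2.215.

2.21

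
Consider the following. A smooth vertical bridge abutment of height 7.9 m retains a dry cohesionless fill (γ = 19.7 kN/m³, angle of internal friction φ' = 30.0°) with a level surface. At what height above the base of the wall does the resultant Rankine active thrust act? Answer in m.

2.63 m

K_a = 0.3333.
The pressure distribution is triangular, so the resultant acts at H/3 above the base = 7.9/3 = 2.633 m.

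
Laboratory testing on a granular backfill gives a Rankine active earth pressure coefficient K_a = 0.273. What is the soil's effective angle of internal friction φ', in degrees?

34.8°

K_a = tan²(45° − φ/2) ⇒ 45° − φ/2 = arctan(√0.273) = 27.59°.
φ = 2(45° − 27.59°) = 34.83°.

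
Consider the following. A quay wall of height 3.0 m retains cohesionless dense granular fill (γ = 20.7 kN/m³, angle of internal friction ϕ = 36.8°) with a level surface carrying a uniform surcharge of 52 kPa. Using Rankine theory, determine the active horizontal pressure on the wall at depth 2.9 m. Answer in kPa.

28.1 kPa

K_a = (1 − sin φ)/(1 + sin φ) = 0.2508.
σ_v = γz + q = 20.7 × 2.9 + 52 = 112.0 kPa.
σ_h = K_a σ_v = 0.2508 × 112.0 = 28.09 kPa.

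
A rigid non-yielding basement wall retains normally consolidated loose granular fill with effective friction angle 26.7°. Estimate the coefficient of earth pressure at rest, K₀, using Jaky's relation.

K₀ = 1 − sin φ' = 1 − sin 26.7° = 0.5507.

0.551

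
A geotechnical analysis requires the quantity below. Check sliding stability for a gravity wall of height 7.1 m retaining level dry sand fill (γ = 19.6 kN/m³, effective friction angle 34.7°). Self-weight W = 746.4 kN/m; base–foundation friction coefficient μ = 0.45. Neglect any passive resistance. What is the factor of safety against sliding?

K_a = tan²(45° − 34.7°/2) = 0.2745.
P_a = ½K_aγH² = 0.5×0.2745×19.6×7.1² = 135.6 kN/m, acting at H/3 = 2.367 m above the base.
FS_sliding = μW / P_a = 0.45×746.4 / 135.6 = 2.477.

2.48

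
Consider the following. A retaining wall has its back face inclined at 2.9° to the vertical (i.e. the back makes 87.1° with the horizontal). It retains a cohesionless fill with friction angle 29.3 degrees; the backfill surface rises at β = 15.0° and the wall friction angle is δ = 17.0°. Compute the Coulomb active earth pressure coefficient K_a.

0.412

K_a = sin²(α+φ) / [sin²α · sin(α−δ) · (1 + √{sin(φ+δ)sin(φ−β) / (sin(α−δ)sin(α+β))})²].
With α = 87.1°, φ = 29.3°, δ = 17.0°, β = 15.0°: K_a = 0.4121.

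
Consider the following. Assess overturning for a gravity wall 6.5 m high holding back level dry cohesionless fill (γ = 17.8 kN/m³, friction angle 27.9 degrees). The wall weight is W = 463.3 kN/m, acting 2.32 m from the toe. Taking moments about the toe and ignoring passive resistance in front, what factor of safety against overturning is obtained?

K_a = tan²(45° − 27.9°/2) = 0.3625.
P_a = ½K_aγH² = 0.5×0.3625×17.8×6.5² = 136.3 kN/m, acting at H/3 = 2.167 m above the base.
Overturning moment M_o = P_a × H/3 = 136.3 × 2.167 = 295.3.
Resisting moment M_r = W × 2.32 = 463.3 × 2.32 = 1075.
FS_overturning = M_r/M_o = 1075/295.3 = 3.640.

3.64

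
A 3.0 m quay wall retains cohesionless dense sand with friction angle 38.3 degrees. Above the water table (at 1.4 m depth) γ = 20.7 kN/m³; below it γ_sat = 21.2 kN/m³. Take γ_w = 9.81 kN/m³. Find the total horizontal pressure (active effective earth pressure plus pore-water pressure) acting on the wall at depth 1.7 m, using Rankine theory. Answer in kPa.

K_a = (1 − sin φ)/(1 + sin φ) = 0.2347.
γ' = 21.2 − 9.81 = 11.39 kN/m³.
Effective vertical stress at 1.7 m: σ'_v = 20.7×1.4 + 11.39×0.300 = 32.40 kPa.
σ'_h = K_a σ'_v = 0.2347 × 32.40 = 7.605 kPa; u = γ_w × 0.300 = 2.943 kPa.
Total σ_h = 7.605 + 2.943 = 10.55 kPa.

10.5 kPa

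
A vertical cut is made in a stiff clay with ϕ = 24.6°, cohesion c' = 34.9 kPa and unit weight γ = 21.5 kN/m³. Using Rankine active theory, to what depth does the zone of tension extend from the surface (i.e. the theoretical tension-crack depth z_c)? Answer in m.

K_a = tan²(45° − 24.6°/2) = 0.4121; √K_a = 0.6420.
The active pressure is zero where K_a γ z = 2c√K_a, so z_c = 2c/(γ√K_a) = 2×34.9/(21.5×0.6420) = 5.057 m.

5.06 m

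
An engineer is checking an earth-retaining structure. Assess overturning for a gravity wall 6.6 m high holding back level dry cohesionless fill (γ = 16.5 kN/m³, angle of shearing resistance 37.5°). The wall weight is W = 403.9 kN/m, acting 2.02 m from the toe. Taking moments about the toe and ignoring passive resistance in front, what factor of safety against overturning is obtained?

4.24

K_a = tan²(45° − 37.5°/2) = 0.2432.
P_a = ½K_aγH² = 0.5×0.2432×16.5×6.6² = 87.40 kN/m, acting at H/3 = 2.200 m above the base.
Overturning moment M_o = P_a × H/3 = 87.40 × 2.200 = 192.3.
Resisting moment M_r = W × 2.02 = 403.9 × 2.02 = 815.9.
FS_overturning = M_r/M_o = 815.9/192.3 = 4.243.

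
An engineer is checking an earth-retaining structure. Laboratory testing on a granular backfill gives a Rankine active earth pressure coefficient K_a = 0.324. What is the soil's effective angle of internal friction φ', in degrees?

K_a = tan²(45° − φ/2) ⇒ 45° − φ/2 = arctan(√0.324) = 29.65°.
φ = 2(45° − 29.65°) = 30.70°.

30.7°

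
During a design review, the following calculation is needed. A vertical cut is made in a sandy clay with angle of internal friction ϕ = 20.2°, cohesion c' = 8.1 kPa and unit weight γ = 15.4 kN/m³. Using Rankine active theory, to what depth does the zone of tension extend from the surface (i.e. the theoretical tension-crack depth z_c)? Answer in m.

1.51 m

K_a = tan²(45° − 20.2°/2) = 0.4867; √K_a = 0.6976.
The active pressure is zero where K_a γ z = 2c√K_a, so z_c = 2c/(γ√K_a) = 2×8.1/(15.4×0.6976) = 1.508 m.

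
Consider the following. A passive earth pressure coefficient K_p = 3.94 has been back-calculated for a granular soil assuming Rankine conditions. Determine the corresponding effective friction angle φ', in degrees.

36.5°

K_p = (1+sin φ)/(1−sin φ) ⇒ sin φ = (K_p − 1)/(K_p + 1) = 0.5951.
φ = arcsin(0.5951) = 36.52°.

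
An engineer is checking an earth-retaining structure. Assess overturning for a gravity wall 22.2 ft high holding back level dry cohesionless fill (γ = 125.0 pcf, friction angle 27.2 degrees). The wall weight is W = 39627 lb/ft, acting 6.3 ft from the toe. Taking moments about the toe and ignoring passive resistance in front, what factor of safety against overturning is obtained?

2.94

K_a = tan²(45° − 27.2°/2) = 0.3726.
P_a = ½K_aγH² = 0.5×0.3726×125.0×22.2² = 11480 lb/ft, acting at H/3 = 7.400 ft above the base.
Overturning moment M_o = P_a × H/3 = 11480 × 7.400 = 84930.
Resisting moment M_r = W × 6.3 = 39627 × 6.3 = 249700.
FS_overturning = M_r/M_o = 249700/84930 = 2.940.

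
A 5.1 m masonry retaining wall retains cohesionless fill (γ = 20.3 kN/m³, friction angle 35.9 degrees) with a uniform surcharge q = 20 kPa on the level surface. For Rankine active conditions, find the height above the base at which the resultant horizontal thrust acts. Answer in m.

1.94 m

K_a = 0.2607.
Triangular part P₁ = ½K_aγH² = 68.84 at H/3 = 1.700 m; rectangular part P₂ = K_a q H = 26.60 at H/2 = 2.550 m.
ȳ = (P₁·1.700 + P₂·2.550)/(P₁+P₂) = 1.937 m.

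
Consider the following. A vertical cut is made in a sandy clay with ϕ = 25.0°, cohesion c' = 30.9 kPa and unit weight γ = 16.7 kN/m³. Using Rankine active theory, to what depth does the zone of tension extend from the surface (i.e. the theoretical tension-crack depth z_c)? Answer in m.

K_a = tan²(45° − 25.0°/2) = 0.4059; √K_a = 0.6371.
The active pressure is zero where K_a γ z = 2c√K_a, so z_c = 2c/(γ√K_a) = 2×30.9/(16.7×0.6371) = 5.809 m.

5.81 m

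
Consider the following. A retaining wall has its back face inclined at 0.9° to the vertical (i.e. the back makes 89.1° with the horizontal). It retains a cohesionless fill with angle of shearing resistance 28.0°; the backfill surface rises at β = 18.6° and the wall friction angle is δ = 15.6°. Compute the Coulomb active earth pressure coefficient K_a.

0.453

K_a = sin²(α+φ) / [sin²α · sin(α−δ) · (1 + √{sin(φ+δ)sin(φ−β) / (sin(α−δ)sin(α+β))})²].
With α = 89.1°, φ = 28.0°, δ = 15.6°, β = 18.6°: K_a = 0.4528.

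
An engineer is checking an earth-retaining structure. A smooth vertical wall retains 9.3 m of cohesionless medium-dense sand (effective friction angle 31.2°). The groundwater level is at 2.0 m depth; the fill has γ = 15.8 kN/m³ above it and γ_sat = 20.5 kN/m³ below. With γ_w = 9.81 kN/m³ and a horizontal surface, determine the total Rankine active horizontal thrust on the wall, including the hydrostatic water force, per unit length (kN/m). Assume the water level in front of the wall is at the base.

435 kN/m

K_a = tan²(45° − φ/2) = 0.3175.
γ' = 20.5 − 9.81 = 10.69 kN/m³. Depth below WT = 7.3 m.
σ'_h at WT = K_a γ d_w = 10.03 kPa; at base = 10.03 + K_a γ' × 7.3 = 34.81 kPa.
P₁ (0–2.0 m) = ½×10.03×2.0 = 10.03. P₂ (2.0–9.3 m) = ½(10.03+34.81)×7.3 = 163.7.
P_w = ½ γ_w h₂² = 0.5×9.81×7.3² = 261.4. Total = 10.03+163.7+261.4 = 435.1 kN/m.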